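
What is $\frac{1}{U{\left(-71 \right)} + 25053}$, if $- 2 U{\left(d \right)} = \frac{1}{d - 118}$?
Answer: $\frac{378}{9470035} \approx 3.9915 \cdot 10^{-5}$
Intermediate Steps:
$U{\left(d \right)} = - \frac{1}{2 \left(-118 + d\right)}$ ($U{\left(d \right)} = - \frac{1}{2 \left(d - 118\right)} = - \frac{1}{2 \left(-118 + d\right)}$)
$\frac{1}{U{\left(-71 \right)} + 25053} = \frac{1}{- \frac{1}{-236 + 2 \left(-71\right)} + 25053} = \frac{1}{- \frac{1}{-236 - 142} + 25053} = \frac{1}{- \frac{1}{-378} + 25053} = \frac{1}{\left(-1\right) \left(- \frac{1}{378}\right) + 25053} = \frac{1}{\frac{1}{378} + 25053} = \frac{1}{\frac{9470035}{378}} = \frac{378}{9470035}$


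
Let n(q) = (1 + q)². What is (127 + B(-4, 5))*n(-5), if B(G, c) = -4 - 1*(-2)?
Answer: 2000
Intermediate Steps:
B(G, c) = -2 (B(G, c) = -4 + 2 = -2)
(127 + B(-4, 5))*n(-5) = (127 - 2)*(1 - 5)² = 125*(-4)² = 125*16 = 2000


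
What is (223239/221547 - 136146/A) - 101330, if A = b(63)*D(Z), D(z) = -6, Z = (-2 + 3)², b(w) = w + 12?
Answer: -559552649116/5538675 ≈ -1.0103e+5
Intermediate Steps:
b(w) = 12 + w
Z = 1 (Z = 1² = 1)
A = -450 (A = (12 + 63)*(-6) = 75*(-6) = -450)
(223239/221547 - 136146/A) - 101330 = (223239/221547 - 136146/(-450)) - 101330 = (223239*(1/221547) - 136146*(-1/450)) - 101330 = (74413/73849 + 22691/75) - 101330 = 1681288634/5538675 - 101330 = -559552649116/5538675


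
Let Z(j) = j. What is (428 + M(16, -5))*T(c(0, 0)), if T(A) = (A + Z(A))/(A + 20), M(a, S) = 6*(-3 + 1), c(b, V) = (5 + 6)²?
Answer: 100672/141 ≈ 713.99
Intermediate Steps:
c(b, V) = 121 (c(b, V) = 11² = 121)
M(a, S) = -12 (M(a, S) = 6*(-2) = -12)
T(A) = 2*A/(20 + A) (T(A) = (A + A)/(A + 20) = (2*A)/(20 + A) = 2*A/(20 + A))
(428 + M(16, -5))*T(c(0, 0)) = (428 - 12)*(2*121/(20 + 121)) = 416*(2*121/141) = 416*(2*121*(1/141)) = 416*(242/141) = 100672/141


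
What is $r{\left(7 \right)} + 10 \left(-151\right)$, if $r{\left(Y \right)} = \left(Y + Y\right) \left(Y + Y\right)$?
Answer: $-1314$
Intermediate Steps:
$r{\left(Y \right)} = 4 Y^{2}$ ($r{\left(Y \right)} = 2 Y 2 Y = 4 Y^{2}$)
$r{\left(7 \right)} + 10 \left(-151\right) = 4 \cdot 7^{2} + 10 \left(-151\right) = 4 \cdot 49 - 1510 = 196 - 1510 = -1314$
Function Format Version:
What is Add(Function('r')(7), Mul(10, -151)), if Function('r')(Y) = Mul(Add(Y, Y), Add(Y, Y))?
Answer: -1314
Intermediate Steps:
Function('r')(Y) = Mul(4, Pow(Y, 2)) (Function('r')(Y) = Mul(Mul(2, Y), Mul(2, Y)) = Mul(4, Pow(Y, 2)))
Add(Function('r')(7), Mul(10, -151)) = Add(Mul(4, Pow(7, 2)), Mul(10, -151)) = Add(Mul(4, 49), -1510) = Add(196, -1510) = -1314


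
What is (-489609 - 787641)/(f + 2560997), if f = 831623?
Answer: -127725/339262 ≈ -0.37648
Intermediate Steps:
(-489609 - 787641)/(f + 2560997) = (-489609 - 787641)/(831623 + 2560997) = -1277250/3392620 = -1277250*1/3392620 = -127725/339262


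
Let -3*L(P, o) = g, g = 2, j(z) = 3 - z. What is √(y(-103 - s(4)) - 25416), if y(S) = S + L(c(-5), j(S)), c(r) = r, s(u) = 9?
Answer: I*√229758/3 ≈ 159.78*I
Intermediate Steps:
L(P, o) = -⅔ (L(P, o) = -⅓*2 = -⅔)
y(S) = -⅔ + S (y(S) = S - ⅔ = -⅔ + S)
√(y(-103 - s(4)) - 25416) = √((-⅔ + (-103 - 1*9)) - 25416) = √((-⅔ + (-103 - 9)) - 25416) = √((-⅔ - 112) - 25416) = √(-338/3 - 25416) = √(-76586/3) = I*√229758/3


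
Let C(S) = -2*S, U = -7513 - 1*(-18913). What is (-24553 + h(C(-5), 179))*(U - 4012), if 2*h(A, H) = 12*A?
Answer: -180954284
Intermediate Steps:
U = 11400 (U = -7513 + 18913 = 11400)
h(A, H) = 6*A (h(A, H) = (12*A)/2 = 6*A)
(-24553 + h(C(-5), 179))*(U - 4012) = (-24553 + 6*(-2*(-5)))*(11400 - 4012) = (-24553 + 6*10)*7388 = (-24553 + 60)*7388 = -24493*7388 = -180954284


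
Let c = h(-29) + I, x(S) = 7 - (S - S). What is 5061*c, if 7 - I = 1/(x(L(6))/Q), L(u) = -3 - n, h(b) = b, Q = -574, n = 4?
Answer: 303660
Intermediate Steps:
L(u) = -7 (L(u) = -3 - 1*4 = -3 - 4 = -7)
x(S) = 7 (x(S) = 7 - 1*0 = 7 + 0 = 7)
I = 89 (I = 7 - 1/(7/(-574)) = 7 - 1/(7*(-1/574)) = 7 - 1/(-1/82) = 7 - 1*(-82) = 7 + 82 = 89)
c = 60 (c = -29 + 89 = 60)
5061*c = 5061*60 = 303660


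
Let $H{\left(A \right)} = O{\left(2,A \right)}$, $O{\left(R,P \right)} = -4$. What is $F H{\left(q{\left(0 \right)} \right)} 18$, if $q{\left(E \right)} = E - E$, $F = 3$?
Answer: $-216$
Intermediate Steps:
$q{\left(E \right)} = 0$
$H{\left(A \right)} = -4$
$F H{\left(q{\left(0 \right)} \right)} 18 = 3 \left(-4\right) 18 = \left(-12\right) 18 = -216$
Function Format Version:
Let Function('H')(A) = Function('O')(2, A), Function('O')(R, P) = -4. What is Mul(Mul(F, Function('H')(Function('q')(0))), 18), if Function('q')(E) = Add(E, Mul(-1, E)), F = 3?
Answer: -216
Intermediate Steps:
Function('q')(E) = 0
Function('H')(A) = -4
Mul(Mul(F, Function('H')(Function('q')(0))), 18) = Mul(Mul(3, -4), 18) = Mul(-12, 18) = -216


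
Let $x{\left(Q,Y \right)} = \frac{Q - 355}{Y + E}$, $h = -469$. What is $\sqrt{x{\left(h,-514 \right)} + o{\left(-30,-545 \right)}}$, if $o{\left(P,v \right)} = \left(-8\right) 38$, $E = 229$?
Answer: $\frac{2 i \sqrt{6114390}}{285} \approx 17.352 i$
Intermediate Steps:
$o{\left(P,v \right)} = -304$
$x{\left(Q,Y \right)} = \frac{-355 + Q}{229 + Y}$ ($x{\left(Q,Y \right)} = \frac{Q - 355}{Y + 229} = \frac{-355 + Q}{229 + Y}$)
$\sqrt{x{\left(h,-514 \right)} + o{\left(-30,-545 \right)}} = \sqrt{\frac{-355 - 469}{229 - 514} - 304} = \sqrt{\frac{1}{-285} \left(-824\right) - 304} = \sqrt{\left(- \frac{1}{285}\right) \left(-824\right) - 304} = \sqrt{\frac{824}{285} - 304} = \sqrt{- \frac{85816}{285}} = \frac{2 i \sqrt{6114390}}{285}$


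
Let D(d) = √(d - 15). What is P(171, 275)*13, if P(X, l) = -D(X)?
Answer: -26*√39 ≈ -162.37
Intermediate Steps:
D(d) = √(-15 + d)
P(X, l) = -√(-15 + X)
P(171, 275)*13 = -√(-15 + 171)*13 = -√156*13 = -2*√39*13 = -26*√39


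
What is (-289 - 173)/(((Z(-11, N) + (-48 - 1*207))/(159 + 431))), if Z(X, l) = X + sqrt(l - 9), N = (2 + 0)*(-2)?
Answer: 72506280/70769 + 272580*I*sqrt(13)/70769 ≈ 1024.5 + 13.887*I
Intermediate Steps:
N = -4 (N = 2*(-2) = -4)
Z(X, l) = X + sqrt(-9 + l)
(-289 - 173)/(((Z(-11, N) + (-48 - 1*207))/(159 + 431))) = (-289 - 173)/((((-11 + sqrt(-9 - 4)) + (-48 - 1*207))/(159 + 431))) = -462*590/((-11 + sqrt(-13)) + (-48 - 207)) = -462*590/((-11 + I*sqrt(13)) - 255) = -462*590/(-266 + I*sqrt(13)) = -462/(-133/295 + I*sqrt(13)/590)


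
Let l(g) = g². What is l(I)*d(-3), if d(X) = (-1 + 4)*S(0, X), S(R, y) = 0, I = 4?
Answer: 0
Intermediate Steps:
d(X) = 0 (d(X) = (-1 + 4)*0 = 3*0 = 0)
l(I)*d(-3) = 4²*0 = 16*0 = 0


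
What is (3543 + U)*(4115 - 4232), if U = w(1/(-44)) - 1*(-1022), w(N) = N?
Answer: -23500503/44 ≈ -5.3410e+5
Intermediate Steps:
U = 44967/44 (U = 1/(-44) - 1*(-1022) = -1/44 + 1022 = 44967/44 ≈ 1022.0)
(3543 + U)*(4115 - 4232) = (3543 + 44967/44)*(4115 - 4232) = (200859/44)*(-117) = -23500503/44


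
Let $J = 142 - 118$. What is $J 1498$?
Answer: $35952$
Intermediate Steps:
$J = 24$ ($J = 142 - 118 = 24$)
$J 1498 = 24 \cdot 1498 = 35952$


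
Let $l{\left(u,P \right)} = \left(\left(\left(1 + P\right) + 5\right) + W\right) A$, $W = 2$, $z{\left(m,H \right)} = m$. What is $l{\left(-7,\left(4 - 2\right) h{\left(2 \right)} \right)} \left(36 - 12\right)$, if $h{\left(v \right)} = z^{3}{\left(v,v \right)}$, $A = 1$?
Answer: $576$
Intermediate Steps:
$h{\left(v \right)} = v^{3}$
$l{\left(u,P \right)} = 8 + P$ ($l{\left(u,P \right)} = \left(\left(\left(1 + P\right) + 5\right) + 2\right) 1 = \left(\left(6 + P\right) + 2\right) 1 = \left(8 + P\right) 1 = 8 + P$)
$l{\left(-7,\left(4 - 2\right) h{\left(2 \right)} \right)} \left(36 - 12\right) = \left(8 + \left(4 - 2\right) 2^{3}\right) \left(36 - 12\right) = \left(8 + 2 \cdot 8\right) 24 = \left(8 + 16\right) 24 = 24 \cdot 24 = 576$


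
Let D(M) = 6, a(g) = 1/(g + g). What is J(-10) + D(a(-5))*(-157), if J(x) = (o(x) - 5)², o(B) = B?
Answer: -717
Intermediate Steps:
a(g) = 1/(2*g)
J(x) = (-5 + x)² (J(x) = (x - 5)² = (-5 + x)²)
J(-10) + D(a(-5))*(-157) = (-5 - 10)² + 6*(-157) = (-15)² - 942 = 225 - 942 = -717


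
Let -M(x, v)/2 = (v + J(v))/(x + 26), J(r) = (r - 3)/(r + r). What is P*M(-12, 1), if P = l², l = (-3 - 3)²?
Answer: 0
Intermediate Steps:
J(r) = (-3 + r)/(2*r) (J(r) = (-3 + r)/((2*r)) = (-3 + r)*(1/(2*r)) = (-3 + r)/(2*r))
M(x, v) = -2*(v + (-3 + v)/(2*v))/(26 + x) (M(x, v) = -2*(v + (-3 + v)/(2*v))/(x + 26) = -2*(v + (-3 + v)/(2*v))/(26 + x))
l = 36 (l = (-6)² = 36)
P = 1296 (P = 36² = 1296)
P*M(-12, 1) = 1296*((3 - 1*1 - 2*1²)/(1*(26 - 12))) = 1296*(1*(3 - 1 - 2*1)/14) = 1296*(1*(1/14)*(3 - 1 - 2)) = 1296*(1*(1/14)*0) = 1296*0 = 0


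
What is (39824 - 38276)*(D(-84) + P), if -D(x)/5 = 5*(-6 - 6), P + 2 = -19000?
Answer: -28950696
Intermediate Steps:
P = -19002 (P = -2 - 19000 = -19002)
D(x) = 300 (D(x) = -25*(-6 - 6) = -25*(-12) = -5*(-60) = 300)
(39824 - 38276)*(D(-84) + P) = (39824 - 38276)*(300 - 19002) = 1548*(-18702) = -28950696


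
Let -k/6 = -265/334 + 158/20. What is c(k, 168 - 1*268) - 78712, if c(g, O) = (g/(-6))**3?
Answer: -45615828336496/582182875 ≈ -78353.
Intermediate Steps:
k = -35604/835 (k = -6*(-265/334 + 158/20) = -6*(-265*1/334 + 158*(1/20)) = -6*(-265/334 + 79/10) = -6*5934/835 = -35604/835 ≈ -42.640)
c(g, O) = -g**3/216 (c(g, O) = (g*(-1/6))**3 = (-g/6)**3 = -g**3/216)
c(k, 168 - 1*268) - 78712 = -(-35604/835)**3/216 - 78712 = -1/216*(-45133226028864/582182875) - 78712 = 208950120504/582182875 - 78712 = -45615828336496/582182875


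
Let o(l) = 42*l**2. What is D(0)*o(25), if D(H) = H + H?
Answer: 0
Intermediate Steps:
D(H) = 2*H
D(0)*o(25) = (2*0)*(42*25**2) = 0*(42*625) = 0*26250 = 0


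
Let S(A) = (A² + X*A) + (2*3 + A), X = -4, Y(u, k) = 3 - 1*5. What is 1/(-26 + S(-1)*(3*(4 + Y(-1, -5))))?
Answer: 1/34 ≈ 0.029412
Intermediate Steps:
Y(u, k) = -2 (Y(u, k) = 3 - 5 = -2)
S(A) = 6 + A² - 3*A (S(A) = (A² - 4*A) + (2*3 + A) = (A² - 4*A) + (6 + A) = 6 + A² - 3*A)
1/(-26 + S(-1)*(3*(4 + Y(-1, -5)))) = 1/(-26 + (6 + (-1)² - 3*(-1))*(3*(4 - 2))) = 1/(-26 + (6 + 1 + 3)*(3*2)) = 1/(-26 + 10*6) = 1/(-26 + 60) = 1/34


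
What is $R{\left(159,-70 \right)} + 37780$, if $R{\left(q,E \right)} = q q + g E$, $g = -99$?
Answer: $69991$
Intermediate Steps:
$R{\left(q,E \right)} = q^{2} - 99 E$ ($R{\left(q,E \right)} = q q - 99 E = q^{2} - 99 E$)
$R{\left(159,-70 \right)} + 37780 = \left(159^{2} - -6930\right) + 37780 = \left(25281 + 6930\right) + 37780 = 32211 + 37780 = 69991$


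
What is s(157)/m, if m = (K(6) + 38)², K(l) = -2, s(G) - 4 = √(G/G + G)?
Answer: 1/324 + √158/1296 ≈ 0.012785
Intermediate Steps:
s(G) = 4 + √(1 + G) (s(G) = 4 + √(G/G + G) = 4 + √(1 + G))
m = 1296 (m = (-2 + 38)² = 36² = 1296)
s(157)/m = (4 + √(1 + 157))/1296 = (4 + √158)*(1/1296) = 1/324 + √158/1296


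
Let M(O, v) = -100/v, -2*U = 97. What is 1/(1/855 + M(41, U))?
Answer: 82935/171097 ≈ 0.48472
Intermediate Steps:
U = -97/2 (U = -1/2*97 = -97/2 ≈ -48.500)
1/(1/855 + M(41, U)) = 1/(1/855 - 100/(-97/2)) = 1/(1/855 - 100*(-2/97)) = 1/(1/855 + 200/97) = 1/(171097/82935) = 82935/171097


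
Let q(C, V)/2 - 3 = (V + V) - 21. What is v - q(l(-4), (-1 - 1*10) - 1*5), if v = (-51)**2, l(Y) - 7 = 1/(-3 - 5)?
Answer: 2701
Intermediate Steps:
l(Y) = 55/8 (l(Y) = 7 + 1/(-3 - 5) = 7 + 1/(-8) = 7 - 1/8 = 55/8)
v = 2601
q(C, V) = -36 + 4*V (q(C, V) = 6 + 2*((V + V) - 21) = 6 + 2*(2*V - 21) = 6 + 2*(-21 + 2*V) = 6 + (-42 + 4*V) = -36 + 4*V)
v - q(l(-4), (-1 - 1*10) - 1*5) = 2601 - (-36 + 4*((-1 - 1*10) - 1*5)) = 2601 - (-36 + 4*((-1 - 10) - 5)) = 2601 - (-36 + 4*(-11 - 5)) = 2601 - (-36 + 4*(-16)) = 2601 - (-36 - 64) = 2601 - 1*(-100) = 2601 + 100 = 2701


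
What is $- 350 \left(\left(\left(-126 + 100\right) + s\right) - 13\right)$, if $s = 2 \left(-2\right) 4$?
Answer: $19250$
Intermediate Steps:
$s = -16$ ($s = \left(-4\right) 4 = -16$)
$- 350 \left(\left(\left(-126 + 100\right) + s\right) - 13\right) = - 350 \left(\left(\left(-126 + 100\right) - 16\right) - 13\right) = - 350 \left(\left(-26 - 16\right) - 13\right) = - 350 \left(-42 - 13\right) = \left(-350\right) \left(-55\right) = 19250$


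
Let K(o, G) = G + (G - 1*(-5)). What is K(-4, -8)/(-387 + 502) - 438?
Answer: -50381/115 ≈ -438.10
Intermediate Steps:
K(o, G) = 5 + 2*G (K(o, G) = G + (G + 5) = G + (5 + G) = 5 + 2*G)
K(-4, -8)/(-387 + 502) - 438 = (5 + 2*(-8))/(-387 + 502) - 438 = (5 - 16)/115 - 438 = -11*1/115 - 438 = -11/115 - 438 = -50381/115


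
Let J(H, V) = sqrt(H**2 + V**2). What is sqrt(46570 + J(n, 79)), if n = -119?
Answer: sqrt(46570 + 101*sqrt(2)) ≈ 216.13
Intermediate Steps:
sqrt(46570 + J(n, 79)) = sqrt(46570 + sqrt((-119)**2 + 79**2)) = sqrt(46570 + sqrt(14161 + 6241)) = sqrt(46570 + sqrt(20402)) = sqrt(46570 + 101*sqrt(2))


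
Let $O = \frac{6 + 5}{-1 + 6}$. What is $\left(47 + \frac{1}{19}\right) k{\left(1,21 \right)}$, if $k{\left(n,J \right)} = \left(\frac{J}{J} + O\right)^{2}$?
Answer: $\frac{228864}{475} \approx 481.82$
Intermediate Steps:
$O = \frac{11}{5} \approx 2.2$
$k{\left(n,J \right)} = \frac{256}{25}$ ($k{\left(n,J \right)} = \left(\frac{J}{J} + \frac{11}{5}\right)^{2} = \left(1 + \frac{11}{5}\right)^{2} = \left(\frac{16}{5}\right)^{2} = \frac{256}{25}$)
$\left(47 + \frac{1}{19}\right) k{\left(1,21 \right)} = \left(47 + \frac{1}{19}\right) \frac{256}{25} = \frac{894}{19} \cdot \frac{256}{25} = \frac{228864}{475}$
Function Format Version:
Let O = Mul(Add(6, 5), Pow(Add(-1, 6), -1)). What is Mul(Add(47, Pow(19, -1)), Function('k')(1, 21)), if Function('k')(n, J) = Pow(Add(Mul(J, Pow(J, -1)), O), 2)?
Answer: Rational(228864, 475) ≈ 481.82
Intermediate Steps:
O = Rational(11, 5) (O = Mul(11, Pow(5, -1)) = Mul(11, Rational(1, 5)) = Rational(11, 5) ≈ 2.2000)
Function('k')(n, J) = Rational(256, 25) (Function('k')(n, J) = Pow(Add(Mul(J, Pow(J, -1)), Rational(11, 5)), 2) = Pow(Add(1, Rational(11, 5)), 2) = Pow(Rational(16, 5), 2) = Rational(256, 25))
Mul(Add(47, Pow(19, -1)), Function('k')(1, 21)) = Mul(Add(47, Pow(19, -1)), Rational(256, 25)) = Mul(Add(47, Rational(1, 19)), Rational(256, 25)) = Mul(Rational(894, 19), Rational(256, 25)) = Rational(228864, 475)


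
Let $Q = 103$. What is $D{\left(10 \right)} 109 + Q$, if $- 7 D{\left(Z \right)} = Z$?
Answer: $- \frac{369}{7} \approx -52.714$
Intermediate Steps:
$D{\left(Z \right)} = - \frac{Z}{7}$
$D{\left(10 \right)} 109 + Q = \left(- \frac{1}{7}\right) 10 \cdot 109 + 103 = \left(- \frac{10}{7}\right) 109 + 103 = - \frac{1090}{7} + 103 = - \frac{369}{7}$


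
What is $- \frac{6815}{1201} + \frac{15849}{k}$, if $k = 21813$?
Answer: $- \frac{43206982}{8732471} \approx -4.9479$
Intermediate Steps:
$- \frac{6815}{1201} + \frac{15849}{k} = - \frac{6815}{1201} + \frac{15849}{21813} = \left(-6815\right) \frac{1}{1201} + 15849 \cdot \frac{1}{21813} = - \frac{6815}{1201} + \frac{5283}{7271} = - \frac{43206982}{8732471}$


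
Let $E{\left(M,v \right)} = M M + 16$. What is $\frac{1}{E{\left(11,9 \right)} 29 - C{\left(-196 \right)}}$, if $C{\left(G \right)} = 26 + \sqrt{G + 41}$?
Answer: $\frac{i}{\sqrt{155} + 3947 i} \approx 0.00025335 + 7.9915 \cdot 10^{-7} i$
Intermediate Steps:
$E{\left(M,v \right)} = 16 + M^{2}$ ($E{\left(M,v \right)} = M^{2} + 16 = 16 + M^{2}$)
$C{\left(G \right)} = 26 + \sqrt{41 + G}$
$\frac{1}{E{\left(11,9 \right)} 29 - C{\left(-196 \right)}} = \frac{1}{\left(16 + 11^{2}\right) 29 - \left(26 + \sqrt{41 - 196}\right)} = \frac{1}{\left(16 + 121\right) 29 - \left(26 + \sqrt{-155}\right)} = \frac{1}{137 \cdot 29 - \left(26 + i \sqrt{155}\right)} = \frac{1}{3973 - \left(26 + i \sqrt{155}\right)} = \frac{1}{3947 - i \sqrt{155}}$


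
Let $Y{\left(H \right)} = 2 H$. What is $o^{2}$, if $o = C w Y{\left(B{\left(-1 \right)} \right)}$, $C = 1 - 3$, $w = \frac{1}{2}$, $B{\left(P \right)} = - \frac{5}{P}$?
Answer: $100$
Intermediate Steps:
$w = \frac{1}{2} \approx 0.5$
$C = -2$
$o = -10$ ($o = \left(-2\right) \frac{1}{2} \cdot 2 \left(- \frac{5}{-1}\right) = - 2 \left(\left(-5\right) \left(-1\right)\right) = - 2 \cdot 5 = \left(-1\right) 10 = -10$)
$o^{2} = \left(-10\right)^{2} = 100$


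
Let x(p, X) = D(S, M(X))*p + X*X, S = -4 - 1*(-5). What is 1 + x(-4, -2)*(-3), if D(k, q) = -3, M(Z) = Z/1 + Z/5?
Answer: -47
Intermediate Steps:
S = 1 (S = -4 + 5 = 1)
M(Z) = 6*Z/5 (M(Z) = Z*1 + Z*(1/5) = Z + Z/5 = 6*Z/5)
x(p, X) = X**2 - 3*p (x(p, X) = -3*p + X*X = -3*p + X**2 = X**2 - 3*p)
1 + x(-4, -2)*(-3) = 1 + ((-2)**2 - 3*(-4))*(-3) = 1 + (4 + 12)*(-3) = 1 + 16*(-3) = 1 - 48 = -47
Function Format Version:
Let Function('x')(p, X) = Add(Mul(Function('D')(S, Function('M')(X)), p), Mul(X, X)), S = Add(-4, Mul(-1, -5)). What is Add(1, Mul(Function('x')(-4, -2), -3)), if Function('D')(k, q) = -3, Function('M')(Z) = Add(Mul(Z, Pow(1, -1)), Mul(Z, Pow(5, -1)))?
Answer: -47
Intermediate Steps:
S = 1 (S = Add(-4, 5) = 1)
Function('M')(Z) = Mul(Rational(6, 5), Z) (Function('M')(Z) = Add(Mul(Z, 1), Mul(Z, Rational(1, 5))) = Add(Z, Mul(Rational(1, 5), Z)) = Mul(Rational(6, 5), Z))
Function('x')(p, X) = Add(Pow(X, 2), Mul(-3, p)) (Function('x')(p, X) = Add(Mul(-3, p), Mul(X, X)) = Add(Mul(-3, p), Pow(X, 2)) = Add(Pow(X, 2), Mul(-3, p)))
Add(1, Mul(Function('x')(-4, -2), -3)) = Add(1, Mul(Add(Pow(-2, 2), Mul(-3, -4)), -3)) = Add(1, Mul(Add(4, 12), -3)) = Add(1, Mul(16, -3)) = Add(1, -48) = -47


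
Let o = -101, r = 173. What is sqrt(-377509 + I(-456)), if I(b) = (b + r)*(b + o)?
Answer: I*sqrt(219878) ≈ 468.91*I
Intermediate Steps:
I(b) = (-101 + b)*(173 + b) (I(b) = (b + 173)*(b - 101) = (173 + b)*(-101 + b) = (-101 + b)*(173 + b))
sqrt(-377509 + I(-456)) = sqrt(-377509 + (-17473 + (-456)**2 + 72*(-456))) = sqrt(-377509 + (-17473 + 207936 - 32832)) = sqrt(-377509 + 157631) = sqrt(-219878) = I*sqrt(219878)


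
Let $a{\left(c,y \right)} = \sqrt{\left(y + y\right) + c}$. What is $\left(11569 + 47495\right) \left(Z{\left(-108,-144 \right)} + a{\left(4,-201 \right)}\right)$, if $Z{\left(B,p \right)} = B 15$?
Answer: $-95683680 + 59064 i \sqrt{398} \approx -9.5684 \cdot 10^{7} + 1.1783 \cdot 10^{6} i$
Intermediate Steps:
$Z{\left(B,p \right)} = 15 B$
$a{\left(c,y \right)} = \sqrt{c + 2 y}$ ($a{\left(c,y \right)} = \sqrt{2 y + c} = \sqrt{c + 2 y}$)
$\left(11569 + 47495\right) \left(Z{\left(-108,-144 \right)} + a{\left(4,-201 \right)}\right) = \left(11569 + 47495\right) \left(15 \left(-108\right) + \sqrt{4 + 2 \left(-201\right)}\right) = 59064 \left(-1620 + \sqrt{4 - 402}\right) = 59064 \left(-1620 + \sqrt{-398}\right) = 59064 \left(-1620 + i \sqrt{398}\right) = -95683680 + 59064 i \sqrt{398}$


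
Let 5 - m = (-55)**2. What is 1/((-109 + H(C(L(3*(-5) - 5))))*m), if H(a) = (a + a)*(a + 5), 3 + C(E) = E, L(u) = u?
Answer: -1/2171380 ≈ -4.6054e-7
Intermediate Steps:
C(E) = -3 + E
H(a) = 2*a*(5 + a) (H(a) = (2*a)*(5 + a) = 2*a*(5 + a))
m = -3020 (m = 5 - 1*(-55)**2 = 5 - 1*3025 = 5 - 3025 = -3020)
1/((-109 + H(C(L(3*(-5) - 5))))*m) = 1/(-109 + 2*(-3 + (3*(-5) - 5))*(5 + (-3 + (3*(-5) - 5)))*(-3020)) = -1/3020/(-109 + 2*(-3 + (-15 - 5))*(5 + (-3 + (-15 - 5)))) = -1/3020/(-109 + 2*(-3 - 20)*(5 + (-3 - 20))) = -1/3020/(-109 + 2*(-23)*(5 - 23)) = -1/3020/(-109 + 2*(-23)*(-18)) = -1/3020/(-109 + 828) = -1/3020/719 = (1/719)*(-1/3020) = -1/2171380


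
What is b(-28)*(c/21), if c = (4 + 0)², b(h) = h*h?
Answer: 1792/3 ≈ 597.33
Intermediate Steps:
b(h) = h²
c = 16 (c = 4² = 16)
b(-28)*(c/21) = (-28)²*(16/21) = 784*(16*(1/21)) = 784*(16/21) = 1792/3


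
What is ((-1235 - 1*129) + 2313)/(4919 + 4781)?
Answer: 949/9700 ≈ 0.097835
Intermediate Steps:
((-1235 - 1*129) + 2313)/(4919 + 4781) = ((-1235 - 129) + 2313)/9700 = (-1364 + 2313)*(1/9700) = 949*(1/9700) = 949/9700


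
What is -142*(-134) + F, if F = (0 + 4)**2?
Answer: 19044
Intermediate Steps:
F = 16 (F = 4**2 = 16)
-142*(-134) + F = -142*(-134) + 16 = 19028 + 16 = 19044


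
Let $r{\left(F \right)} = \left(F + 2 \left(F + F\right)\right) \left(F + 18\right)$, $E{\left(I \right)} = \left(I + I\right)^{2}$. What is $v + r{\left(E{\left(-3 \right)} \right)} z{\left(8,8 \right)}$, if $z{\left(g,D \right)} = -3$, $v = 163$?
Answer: $-28997$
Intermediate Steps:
$E{\left(I \right)} = 4 I^{2}$ ($E{\left(I \right)} = \left(2 I\right)^{2} = 4 I^{2}$)
$r{\left(F \right)} = 5 F \left(18 + F\right)$ ($r{\left(F \right)} = \left(F + 2 \cdot 2 F\right) \left(18 + F\right) = \left(F + 4 F\right) \left(18 + F\right) = 5 F \left(18 + F\right)$)
$v + r{\left(E{\left(-3 \right)} \right)} z{\left(8,8 \right)} = 163 + 5 \cdot 4 \left(-3\right)^{2} \left(18 + 4 \left(-3\right)^{2}\right) \left(-3\right) = 163 + 5 \cdot 4 \cdot 9 \left(18 + 4 \cdot 9\right) \left(-3\right) = 163 + 5 \cdot 36 \left(18 + 36\right) \left(-3\right) = 163 + 5 \cdot 36 \cdot 54 \left(-3\right) = 163 + 9720 \left(-3\right) = 163 - 29160 = -28997$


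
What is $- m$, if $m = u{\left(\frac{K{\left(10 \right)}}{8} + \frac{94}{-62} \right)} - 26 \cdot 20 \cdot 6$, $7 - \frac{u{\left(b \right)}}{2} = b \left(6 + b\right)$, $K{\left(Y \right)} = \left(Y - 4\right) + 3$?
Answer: $\frac{95380785}{30752} \approx 3101.6$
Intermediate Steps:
$K{\left(Y \right)} = -1 + Y$ ($K{\left(Y \right)} = \left(-4 + Y\right) + 3 = -1 + Y$)
$u{\left(b \right)} = 14 - 2 b \left(6 + b\right)$
$m = - \frac{95380785}{30752}$ ($m = \left(14 - 12 \left(\frac{-1 + 10}{8} + \frac{94}{-62}\right) - 2 \left(\frac{-1 + 10}{8} + \frac{94}{-62}\right)^{2}\right) - 26 \cdot 20 \cdot 6 = \left(14 - 12 \left(9 \cdot \frac{1}{8} + 94 \left(- \frac{1}{62}\right)\right) - 2 \left(9 \cdot \frac{1}{8} + 94 \left(- \frac{1}{62}\right)\right)^{2}\right) - 520 \cdot 6 = \left(14 - 12 \left(\frac{9}{8} - \frac{47}{31}\right) - 2 \left(\frac{9}{8} - \frac{47}{31}\right)^{2}\right) - 3120 = \left(14 - - \frac{291}{62} - 2 \left(- \frac{97}{248}\right)^{2}\right) - 3120 = \left(14 + \frac{291}{62} - \frac{9409}{30752}\right) - 3120 = \frac{565455}{30752} - 3120 = - \frac{95380785}{30752} \approx -3101.6$)
$- m = \left(-1\right) \left(- \frac{95380785}{30752}\right) = \frac{95380785}{30752}$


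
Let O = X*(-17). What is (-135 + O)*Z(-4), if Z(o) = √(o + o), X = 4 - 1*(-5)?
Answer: -576*I*√2 ≈ -814.59*I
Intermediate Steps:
X = 9 (X = 4 + 5 = 9)
O = -153 (O = 9*(-17) = -153)
Z(o) = √2*√o (Z(o) = √(2*o) = √2*√o)
(-135 + O)*Z(-4) = (-135 - 153)*(√2*√(-4)) = -288*√2*2*I = -576*I*√2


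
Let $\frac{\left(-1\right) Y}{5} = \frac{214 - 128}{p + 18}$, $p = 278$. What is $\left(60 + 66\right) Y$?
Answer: $- \frac{13545}{74} \approx -183.04$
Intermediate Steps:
$Y = - \frac{215}{148}$ ($Y = - 5 \frac{214 - 128}{278 + 18} = - 5 \cdot \frac{86}{296} = - 5 \cdot 86 \cdot \frac{1}{296} = \left(-5\right) \frac{43}{148} = - \frac{215}{148} \approx -1.4527$)
$\left(60 + 66\right) Y = \left(60 + 66\right) \left(- \frac{215}{148}\right) = 126 \left(- \frac{215}{148}\right) = - \frac{13545}{74}$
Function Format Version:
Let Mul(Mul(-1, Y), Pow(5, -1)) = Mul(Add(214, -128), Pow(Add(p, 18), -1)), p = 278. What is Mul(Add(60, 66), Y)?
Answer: Rational(-13545, 74) ≈ -183.04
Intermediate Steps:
Y = Rational(-215, 148) (Y = Mul(-5, Mul(Add(214, -128), Pow(Add(278, 18), -1))) = Mul(-5, Mul(86, Pow(296, -1))) = Mul(-5, Mul(86, Rational(1, 296))) = Mul(-5, Rational(43, 148)) = Rational(-215, 148) ≈ -1.4527)
Mul(Add(60, 66), Y) = Mul(Add(60, 66), Rational(-215, 148)) = Mul(126, Rational(-215, 148)) = Rational(-13545, 74)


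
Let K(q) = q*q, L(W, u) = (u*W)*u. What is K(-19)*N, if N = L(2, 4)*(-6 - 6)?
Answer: -138624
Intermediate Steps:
L(W, u) = W*u² (L(W, u) = (W*u)*u = W*u²)
N = -384 (N = (2*4²)*(-6 - 6) = (2*16)*(-12) = 32*(-12) = -384)
K(q) = q²
K(-19)*N = (-19)²*(-384) = 361*(-384) = -138624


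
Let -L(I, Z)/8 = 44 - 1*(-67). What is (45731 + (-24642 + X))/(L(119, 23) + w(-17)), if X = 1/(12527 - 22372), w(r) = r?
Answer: -207621204/8909725 ≈ -23.303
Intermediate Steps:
L(I, Z) = -888 (L(I, Z) = -8*(44 - 1*(-67)) = -8*(44 + 67) = -8*111 = -888)
X = -1/9845 (X = 1/(-9845) = -1/9845 ≈ -0.00010157)
(45731 + (-24642 + X))/(L(119, 23) + w(-17)) = (45731 + (-24642 - 1/9845))/(-888 - 17) = (45731 - 242600491/9845)/(-905) = (207621204/9845)*(-1/905) = -207621204/8909725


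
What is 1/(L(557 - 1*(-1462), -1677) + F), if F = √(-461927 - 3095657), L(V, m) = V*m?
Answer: -3385863/11464071812353 - 4*I*√222349/11464071812353 ≈ -2.9535e-7 - 1.6453e-10*I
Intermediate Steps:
F = 4*I*√222349 (F = √(-3557584) = 4*I*√222349 ≈ 1886.2*I)
1/(L(557 - 1*(-1462), -1677) + F) = 1/((557 - 1*(-1462))*(-1677) + 4*I*√222349) = 1/((557 + 1462)*(-1677) + 4*I*√222349) = 1/(2019*(-1677) + 4*I*√222349) = 1/(-3385863 + 4*I*√222349)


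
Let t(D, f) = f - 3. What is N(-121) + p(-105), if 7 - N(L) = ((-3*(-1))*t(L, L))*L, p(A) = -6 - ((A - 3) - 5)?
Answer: -44898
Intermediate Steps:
t(D, f) = -3 + f
p(A) = 2 - A (p(A) = -6 - ((-3 + A) - 5) = -6 - (-8 + A) = -6 + (8 - A) = 2 - A)
N(L) = 7 - L*(-9 + 3*L) (N(L) = 7 - (-3*(-1))*(-3 + L)*L = 7 - 3*(-3 + L)*L = 7 - (-9 + 3*L)*L = 7 - L*(-9 + 3*L))
N(-121) + p(-105) = (7 - 3*(-121)*(-3 - 121)) + (2 - 1*(-105)) = (7 - 3*(-121)*(-124)) + (2 + 105) = (7 - 45012) + 107 = -45005 + 107 = -44898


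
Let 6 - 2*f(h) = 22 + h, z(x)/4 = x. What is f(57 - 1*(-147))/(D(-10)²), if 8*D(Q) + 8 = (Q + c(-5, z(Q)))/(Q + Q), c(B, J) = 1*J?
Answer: -2560/11 ≈ -232.73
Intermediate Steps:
z(x) = 4*x
c(B, J) = J
D(Q) = -11/16 (D(Q) = -1 + ((Q + 4*Q)/(Q + Q))/8 = -1 + ((5*Q)/((2*Q)))/8 = -1 + ((5*Q)*(1/(2*Q)))/8 = -1 + (⅛)*(5/2) = -1 + 5/16 = -11/16)
f(h) = -8 - h/2 (f(h) = 3 - (22 + h)/2 = 3 + (-11 - h/2) = -8 - h/2)
f(57 - 1*(-147))/(D(-10)²) = (-8 - (57 - 1*(-147))/2)/((-11/16)²) = (-8 - (57 + 147)/2)/(121/256) = (-8 - ½*204)*(256/121) = (-8 - 102)*(256/121) = -110*256/121 = -2560/11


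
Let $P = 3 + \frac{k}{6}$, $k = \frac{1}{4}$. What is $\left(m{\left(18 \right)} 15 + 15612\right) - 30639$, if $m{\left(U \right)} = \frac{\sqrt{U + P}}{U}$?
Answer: $-15027 + \frac{5 \sqrt{3030}}{72} \approx -15023.0$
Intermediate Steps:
$k = \frac{1}{4} \approx 0.25$
$P = \frac{73}{24}$ ($P = 3 + \frac{1}{6} \cdot \frac{1}{4} = 3 + \frac{1}{24} = \frac{73}{24} \approx 3.0417$)
$m{\left(U \right)} = \frac{\sqrt{\frac{73}{24} + U}}{U}$ ($m{\left(U \right)} = \frac{\sqrt{U + \frac{73}{24}}}{U} = \frac{\sqrt{\frac{73}{24} + U}}{U}$)
$\left(m{\left(18 \right)} 15 + 15612\right) - 30639 = \left(\frac{\sqrt{438 + 144 \cdot 18}}{12 \cdot 18} \cdot 15 + 15612\right) - 30639 = \left(\frac{1}{12} \cdot \frac{1}{18} \sqrt{438 + 2592} \cdot 15 + 15612\right) - 30639 = \left(\frac{1}{12} \cdot \frac{1}{18} \sqrt{3030} \cdot 15 + 15612\right) - 30639 = \left(\frac{\sqrt{3030}}{216} \cdot 15 + 15612\right) - 30639 = \left(\frac{5 \sqrt{3030}}{72} + 15612\right) - 30639 = \left(15612 + \frac{5 \sqrt{3030}}{72}\right) - 30639 = -15027 + \frac{5 \sqrt{3030}}{72}$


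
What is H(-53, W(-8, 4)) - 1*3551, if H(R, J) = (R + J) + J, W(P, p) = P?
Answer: -3620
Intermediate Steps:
H(R, J) = R + 2*J (H(R, J) = (J + R) + J = R + 2*J)
H(-53, W(-8, 4)) - 1*3551 = (-53 + 2*(-8)) - 1*3551 = (-53 - 16) - 3551 = -69 - 3551 = -3620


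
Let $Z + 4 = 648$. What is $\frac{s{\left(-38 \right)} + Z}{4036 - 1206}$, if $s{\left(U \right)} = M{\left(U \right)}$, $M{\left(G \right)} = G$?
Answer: $\frac{303}{1415} \approx 0.21413$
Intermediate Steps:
$Z = 644$ ($Z = -4 + 648 = 644$)
$s{\left(U \right)} = U$
$\frac{s{\left(-38 \right)} + Z}{4036 - 1206} = \frac{-38 + 644}{4036 - 1206} = \frac{606}{2830} = 606 \cdot \frac{1}{2830} = \frac{303}{1415}$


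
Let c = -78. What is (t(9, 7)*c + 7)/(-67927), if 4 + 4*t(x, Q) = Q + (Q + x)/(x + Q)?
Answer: 71/67927 ≈ 0.0010452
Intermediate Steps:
t(x, Q) = -¾ + Q/4 (t(x, Q) = -1 + (Q + (Q + x)/(x + Q))/4 = -1 + (Q + (Q + x)/(Q + x))/4 = -1 + (Q + 1)/4 = -1 + (1 + Q)/4 = -1 + (¼ + Q/4) = -¾ + Q/4)
(t(9, 7)*c + 7)/(-67927) = ((-¾ + (¼)*7)*(-78) + 7)/(-67927) = ((-¾ + 7/4)*(-78) + 7)*(-1/67927) = (1*(-78) + 7)*(-1/67927) = (-78 + 7)*(-1/67927) = -71*(-1/67927) = 71/67927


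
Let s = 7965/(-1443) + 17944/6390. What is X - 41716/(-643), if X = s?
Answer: 61429435121/988159185 ≈ 62.166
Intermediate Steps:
s = -4167193/1536795 (s = 7965*(-1/1443) + 17944*(1/6390) = -2655/481 + 8972/3195 = -4167193/1536795 ≈ -2.7116)
X = -4167193/1536795 ≈ -2.7116
X - 41716/(-643) = -4167193/1536795 - 41716/(-643) = -4167193/1536795 - 41716*(-1/643) = -4167193/1536795 + 41716/643 = 61429435121/988159185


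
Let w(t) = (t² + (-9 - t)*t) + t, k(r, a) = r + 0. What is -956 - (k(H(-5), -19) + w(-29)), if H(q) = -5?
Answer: -1183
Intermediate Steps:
k(r, a) = r
w(t) = t + t² + t*(-9 - t) (w(t) = (t² + t*(-9 - t)) + t = t + t² + t*(-9 - t))
-956 - (k(H(-5), -19) + w(-29)) = -956 - (-5 - 8*(-29)) = -956 - (-5 + 232) = -956 - 1*227 = -956 - 227 = -1183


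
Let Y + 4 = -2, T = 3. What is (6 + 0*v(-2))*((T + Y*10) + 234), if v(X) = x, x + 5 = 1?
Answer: 1062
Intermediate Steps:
x = -4 (x = -5 + 1 = -4)
Y = -6 (Y = -4 - 2 = -6)
v(X) = -4
(6 + 0*v(-2))*((T + Y*10) + 234) = (6 + 0*(-4))*((3 - 6*10) + 234) = (6 + 0)*((3 - 60) + 234) = 6*(-57 + 234) = 6*177 = 1062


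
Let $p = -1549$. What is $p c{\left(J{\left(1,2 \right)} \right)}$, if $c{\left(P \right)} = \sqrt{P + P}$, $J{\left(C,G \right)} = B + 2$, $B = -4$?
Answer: $- 3098 i \approx - 3098.0 i$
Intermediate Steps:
$J{\left(C,G \right)} = -2$ ($J{\left(C,G \right)} = -4 + 2 = -2$)
$c{\left(P \right)} = \sqrt{2} \sqrt{P}$ ($c{\left(P \right)} = \sqrt{2 P} = \sqrt{2} \sqrt{P}$)
$p c{\left(J{\left(1,2 \right)} \right)} = - 1549 \sqrt{2} \sqrt{-2} = - 1549 \sqrt{2} i \sqrt{2} = - 1549 \cdot 2 i = - 3098 i$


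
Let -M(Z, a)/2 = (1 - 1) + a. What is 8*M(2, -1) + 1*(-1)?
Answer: 15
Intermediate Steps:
M(Z, a) = -2*a (M(Z, a) = -2*((1 - 1) + a) = -2*(0 + a) = -2*a)
8*M(2, -1) + 1*(-1) = 8*(-2*(-1)) + 1*(-1) = 8*2 - 1 = 16 - 1 = 15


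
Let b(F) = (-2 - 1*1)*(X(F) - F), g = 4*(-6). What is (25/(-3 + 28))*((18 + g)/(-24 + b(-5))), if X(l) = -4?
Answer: 2/9 ≈ 0.22222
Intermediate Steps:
g = -24
b(F) = 12 + 3*F (b(F) = (-2 - 1*1)*(-4 - F) = (-2 - 1)*(-4 - F) = -3*(-4 - F) = 12 + 3*F)
(25/(-3 + 28))*((18 + g)/(-24 + b(-5))) = (25/(-3 + 28))*((18 - 24)/(-24 + (12 + 3*(-5)))) = (25/25)*(-6/(-24 + (12 - 15))) = ((1/25)*25)*(-6/(-24 - 3)) = 1*(-6/(-27)) = 1*(-6*(-1/27)) = 1*(2/9) = 2/9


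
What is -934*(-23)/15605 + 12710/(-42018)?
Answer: 352145563/327845445 ≈ 1.0741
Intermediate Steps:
-934*(-23)/15605 + 12710/(-42018) = 21482*(1/15605) + 12710*(-1/42018) = 21482/15605 - 6355/21009 = 352145563/327845445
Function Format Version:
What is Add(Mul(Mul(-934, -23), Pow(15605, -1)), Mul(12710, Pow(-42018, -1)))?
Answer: Rational(352145563, 327845445) ≈ 1.0741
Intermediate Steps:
Add(Mul(Mul(-934, -23), Pow(15605, -1)), Mul(12710, Pow(-42018, -1))) = Add(Mul(21482, Rational(1, 15605)), Mul(12710, Rational(-1, 42018))) = Add(Rational(21482, 15605), Rational(-6355, 21009)) = Rational(352145563, 327845445)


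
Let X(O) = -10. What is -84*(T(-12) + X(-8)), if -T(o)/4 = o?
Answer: -3192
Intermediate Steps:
T(o) = -4*o
-84*(T(-12) + X(-8)) = -84*(-4*(-12) - 10) = -84*(48 - 10) = -84*38 = -3192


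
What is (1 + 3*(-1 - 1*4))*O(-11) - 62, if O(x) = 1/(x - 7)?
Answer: -551/9 ≈ -61.222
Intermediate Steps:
O(x) = 1/(-7 + x)
(1 + 3*(-1 - 1*4))*O(-11) - 62 = (1 + 3*(-1 - 1*4))/(-7 - 11) - 62 = (1 + 3*(-1 - 4))/(-18) - 62 = (1 + 3*(-5))*(-1/18) - 62 = (1 - 15)*(-1/18) - 62 = -14*(-1/18) - 62 = 7/9 - 62 = -551/9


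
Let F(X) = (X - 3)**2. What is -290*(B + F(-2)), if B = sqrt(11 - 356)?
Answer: -7250 - 290*I*sqrt(345) ≈ -7250.0 - 5386.5*I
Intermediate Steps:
B = I*sqrt(345) (B = sqrt(-345) = I*sqrt(345) ≈ 18.574*I)
F(X) = (-3 + X)**2
-290*(B + F(-2)) = -290*(I*sqrt(345) + (-3 - 2)**2) = -290*(I*sqrt(345) + (-5)**2) = -290*(I*sqrt(345) + 25) = -290*(25 + I*sqrt(345)) = -7250 - 290*I*sqrt(345)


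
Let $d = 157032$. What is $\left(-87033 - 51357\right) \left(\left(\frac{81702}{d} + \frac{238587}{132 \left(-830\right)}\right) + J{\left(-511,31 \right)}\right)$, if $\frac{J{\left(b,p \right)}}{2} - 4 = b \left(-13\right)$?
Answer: $- \frac{4883952321451413}{2655004} \approx -1.8395 \cdot 10^{9}$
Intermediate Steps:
$J{\left(b,p \right)} = 8 - 26 b$ ($J{\left(b,p \right)} = 8 + 2 b \left(-13\right) = 8 + 2 \left(- 13 b\right) = 8 - 26 b$)
$\left(-87033 - 51357\right) \left(\left(\frac{81702}{d} + \frac{238587}{132 \left(-830\right)}\right) + J{\left(-511,31 \right)}\right) = \left(-87033 - 51357\right) \left(\left(\frac{81702}{157032} + \frac{238587}{132 \left(-830\right)}\right) + \left(8 - -13286\right)\right) = - 138390 \left(\left(81702 \cdot \frac{1}{157032} + \frac{238587}{-109560}\right) + \left(8 + 13286\right)\right) = - 138390 \left(\left(\frac{1513}{2908} + 238587 \left(- \frac{1}{109560}\right)\right) + 13294\right) = - 138390 \left(\left(\frac{1513}{2908} - \frac{79529}{36520}\right) + 13294\right) = - 138390 \left(- \frac{44003893}{26550040} + 13294\right) = \left(-138390\right) \frac{352912227867}{26550040} = - \frac{4883952321451413}{2655004}$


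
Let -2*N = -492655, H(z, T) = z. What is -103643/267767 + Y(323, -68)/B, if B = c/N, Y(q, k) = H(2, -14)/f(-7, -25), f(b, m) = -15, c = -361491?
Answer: -86014684862/290386081791 ≈ -0.29621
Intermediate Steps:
N = 492655/2 (N = -½*(-492655) = 492655/2 ≈ 2.4633e+5)
Y(q, k) = -2/15 (Y(q, k) = 2/(-15) = 2*(-1/15) = -2/15)
B = -722982/492655 (B = -361491/492655/2 = -361491*2/492655 = -722982/492655 ≈ -1.4675)
-103643/267767 + Y(323, -68)/B = -103643/267767 - 2/(15*(-722982/492655)) = -103643*1/267767 - 2/15*(-492655/722982) = -103643/267767 + 98531/1084473 = -86014684862/290386081791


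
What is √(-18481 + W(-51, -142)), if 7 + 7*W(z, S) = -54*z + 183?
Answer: I*√885059/7 ≈ 134.4*I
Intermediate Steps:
W(z, S) = 176/7 - 54*z/7 (W(z, S) = -1 + (-54*z + 183)/7 = -1 + (183 - 54*z)/7 = -1 + (183/7 - 54*z/7) = 176/7 - 54*z/7)
√(-18481 + W(-51, -142)) = √(-18481 + (176/7 - 54/7*(-51))) = √(-18481 + (176/7 + 2754/7)) = √(-18481 + 2930/7) = √(-126437/7) = I*√885059/7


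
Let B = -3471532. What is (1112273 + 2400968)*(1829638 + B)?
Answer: -5768369318454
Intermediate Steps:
(1112273 + 2400968)*(1829638 + B) = (1112273 + 2400968)*(1829638 - 3471532) = 3513241*(-1641894) = -5768369318454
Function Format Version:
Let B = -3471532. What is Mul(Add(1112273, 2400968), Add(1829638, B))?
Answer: -5768369318454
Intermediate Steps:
Mul(Add(1112273, 2400968), Add(1829638, B)) = Mul(Add(1112273, 2400968), Add(1829638, -3471532)) = Mul(3513241, -1641894) = -5768369318454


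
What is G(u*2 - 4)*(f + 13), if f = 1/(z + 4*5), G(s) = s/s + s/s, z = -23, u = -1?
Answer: 76/3 ≈ 25.333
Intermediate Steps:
G(s) = 2 (G(s) = 1 + 1 = 2)
f = -1/3 (f = 1/(-23 + 4*5) = 1/(-23 + 20) = 1/(-3) = -1/3 ≈ -0.33333)
G(u*2 - 4)*(f + 13) = 2*(-1/3 + 13) = 2*(38/3) = 76/3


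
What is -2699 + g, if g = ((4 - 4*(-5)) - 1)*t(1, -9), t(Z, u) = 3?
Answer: -2630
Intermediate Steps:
g = 69 (g = ((4 - 4*(-5)) - 1)*3 = ((4 + 20) - 1)*3 = (24 - 1)*3 = 23*3 = 69)
-2699 + g = -2699 + 69 = -2630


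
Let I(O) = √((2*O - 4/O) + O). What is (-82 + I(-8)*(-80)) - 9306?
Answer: -9388 - 40*I*√94 ≈ -9388.0 - 387.81*I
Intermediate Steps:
I(O) = √(-4/O + 3*O) (I(O) = √((-4/O + 2*O) + O) = √(-4/O + 3*O))
(-82 + I(-8)*(-80)) - 9306 = (-82 + √(-4/(-8) + 3*(-8))*(-80)) - 9306 = (-82 + √(-4*(-⅛) - 24)*(-80)) - 9306 = (-82 + √(½ - 24)*(-80)) - 9306 = (-82 + √(-47/2)*(-80)) - 9306 = (-82 + (I*√94/2)*(-80)) - 9306 = (-82 - 40*I*√94) - 9306 = -9388 - 40*I*√94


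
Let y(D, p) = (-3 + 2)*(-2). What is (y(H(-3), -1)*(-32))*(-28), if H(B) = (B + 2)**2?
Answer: 1792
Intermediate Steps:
H(B) = (2 + B)**2
y(D, p) = 2 (y(D, p) = -1*(-2) = 2)
(y(H(-3), -1)*(-32))*(-28) = (2*(-32))*(-28) = -64*(-28) = 1792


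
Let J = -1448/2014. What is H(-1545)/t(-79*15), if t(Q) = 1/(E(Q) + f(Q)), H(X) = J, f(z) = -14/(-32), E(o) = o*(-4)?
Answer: -13728307/4028 ≈ -3408.2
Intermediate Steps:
E(o) = -4*o
f(z) = 7/16 (f(z) = -14*(-1/32) = 7/16)
J = -724/1007 (J = -1448*1/2014 = -724/1007 ≈ -0.71897)
H(X) = -724/1007
t(Q) = 1/(7/16 - 4*Q) (t(Q) = 1/(-4*Q + 7/16) = 1/(7/16 - 4*Q))
H(-1545)/t(-79*15) = -724/(1007*((-16/(-7 + 64*(-79*15))))) = -724/(1007*((-16/(-7 + 64*(-1185))))) = -724/(1007*((-16/(-7 - 75840)))) = -724/(1007*((-16/(-75847)))) = -724/(1007*((-16*(-1/75847)))) = -724/(1007*16/75847) = -724/1007*75847/16 = -13728307/4028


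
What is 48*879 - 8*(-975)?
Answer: 49992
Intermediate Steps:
48*879 - 8*(-975) = 42192 - 1*(-7800) = 42192 + 7800 = 49992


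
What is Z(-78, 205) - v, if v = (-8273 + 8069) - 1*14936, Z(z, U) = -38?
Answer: 15102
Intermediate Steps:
v = -15140 (v = -204 - 14936 = -15140)
Z(-78, 205) - v = -38 - 1*(-15140) = -38 + 15140 = 15102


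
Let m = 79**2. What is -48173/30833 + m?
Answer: 192380580/30833 ≈ 6239.4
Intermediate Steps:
m = 6241
-48173/30833 + m = -48173/30833 + 6241 = 192380580/30833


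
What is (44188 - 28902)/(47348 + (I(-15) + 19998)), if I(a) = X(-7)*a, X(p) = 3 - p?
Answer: 7643/33598 ≈ 0.22748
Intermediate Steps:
I(a) = 10*a (I(a) = (3 - 1*(-7))*a = (3 + 7)*a = 10*a)
(44188 - 28902)/(47348 + (I(-15) + 19998)) = (44188 - 28902)/(47348 + (10*(-15) + 19998)) = 15286/(47348 + (-150 + 19998)) = 15286/(47348 + 19848) = 15286/67196 = 15286*(1/67196) = 7643/33598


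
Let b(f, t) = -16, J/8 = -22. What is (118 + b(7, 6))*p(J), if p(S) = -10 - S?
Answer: 16932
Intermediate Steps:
J = -176 (J = 8*(-22) = -176)
(118 + b(7, 6))*p(J) = (118 - 16)*(-10 - 1*(-176)) = 102*(-10 + 176) = 102*166 = 16932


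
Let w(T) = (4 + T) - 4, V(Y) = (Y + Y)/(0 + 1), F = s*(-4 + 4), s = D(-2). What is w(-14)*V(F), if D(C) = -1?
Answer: 0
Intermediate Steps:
s = -1
F = 0 (F = -(-4 + 4) = -1*0 = 0)
V(Y) = 2*Y (V(Y) = (2*Y)/1 = (2*Y)*1 = 2*Y)
w(T) = T
w(-14)*V(F) = -28*0 = -14*0 = 0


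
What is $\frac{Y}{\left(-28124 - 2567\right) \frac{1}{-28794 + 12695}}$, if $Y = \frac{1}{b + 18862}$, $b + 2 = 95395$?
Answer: $\frac{16099}{3506600205} \approx 4.5911 \cdot 10^{-6}$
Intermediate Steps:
$b = 95393$ ($b = -2 + 95395 = 95393$)
$Y = \frac{1}{114255}$ ($Y = \frac{1}{95393 + 18862} = \frac{1}{114255} \approx 8.7524 \cdot 10^{-6}$)
$\frac{Y}{\left(-28124 - 2567\right) \frac{1}{-28794 + 12695}} = \frac{1}{114255 \frac{-28124 - 2567}{-28794 + 12695}} = \frac{1}{114255 \left(- \frac{30691}{-16099}\right)} = \frac{1}{114255 \left(\left(-30691\right) \left(- \frac{1}{16099}\right)\right)} = \frac{1}{114255 \cdot \frac{30691}{16099}} = \frac{1}{114255} \cdot \frac{16099}{30691} = \frac{16099}{3506600205}$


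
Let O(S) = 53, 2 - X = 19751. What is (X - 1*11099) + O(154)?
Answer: -30795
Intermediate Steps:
X = -19749 (X = 2 - 1*19751 = 2 - 19751 = -19749)
(X - 1*11099) + O(154) = (-19749 - 1*11099) + 53 = (-19749 - 11099) + 53 = -30848 + 53 = -30795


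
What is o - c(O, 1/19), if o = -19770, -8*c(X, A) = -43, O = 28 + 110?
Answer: -158203/8 ≈ -19775.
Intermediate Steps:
O = 138
c(X, A) = 43/8 (c(X, A) = -⅛*(-43) = 43/8)
o - c(O, 1/19) = -19770 - 1*43/8 = -19770 - 43/8 = -158203/8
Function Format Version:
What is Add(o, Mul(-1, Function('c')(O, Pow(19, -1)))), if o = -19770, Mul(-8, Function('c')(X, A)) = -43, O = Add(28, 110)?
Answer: Rational(-158203, 8) ≈ -19775.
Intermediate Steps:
O = 138
Function('c')(X, A) = Rational(43, 8) (Function('c')(X, A) = Mul(Rational(-1, 8), -43) = Rational(43, 8))
Add(o, Mul(-1, Function('c')(O, Pow(19, -1)))) = Add(-19770, Mul(-1, Rational(43, 8))) = Add(-19770, Rational(-43, 8)) = Rational(-158203, 8)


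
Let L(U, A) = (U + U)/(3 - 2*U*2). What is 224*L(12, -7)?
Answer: -1792/15 ≈ -119.47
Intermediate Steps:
L(U, A) = 2*U/(3 - 4*U) (L(U, A) = (2*U)/(3 - 4*U) = 2*U/(3 - 4*U))
224*L(12, -7) = 224*(-2*12/(-3 + 4*12)) = 224*(-2*12/(-3 + 48)) = 224*(-2*12/45) = 224*(-2*12*1/45) = 224*(-8/15) = -1792/15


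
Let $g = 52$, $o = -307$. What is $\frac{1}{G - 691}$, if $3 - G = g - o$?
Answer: $- \frac{1}{1047} \approx -0.00095511$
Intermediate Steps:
$G = -356$ ($G = 3 - \left(52 - -307\right) = 3 - \left(52 + 307\right) = 3 - 359 = -356$)
$\frac{1}{G - 691} = \frac{1}{-356 - 691} = \frac{1}{-1047} = - \frac{1}{1047}$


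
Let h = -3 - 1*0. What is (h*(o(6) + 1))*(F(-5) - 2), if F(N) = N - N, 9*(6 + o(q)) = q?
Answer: -26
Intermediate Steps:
o(q) = -6 + q/9
h = -3 (h = -3 + 0 = -3)
F(N) = 0
(h*(o(6) + 1))*(F(-5) - 2) = (-3*((-6 + (⅑)*6) + 1))*(0 - 2) = -3*((-6 + ⅔) + 1)*(-2) = -3*(-16/3 + 1)*(-2) = -3*(-13/3)*(-2) = 13*(-2) = -26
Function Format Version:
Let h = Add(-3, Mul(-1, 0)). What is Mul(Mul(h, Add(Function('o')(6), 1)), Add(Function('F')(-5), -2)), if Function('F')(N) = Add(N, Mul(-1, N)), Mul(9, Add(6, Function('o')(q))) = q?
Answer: -26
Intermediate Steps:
Function('o')(q) = Add(-6, Mul(Rational(1, 9), q))
h = -3 (h = Add(-3, 0) = -3)
Function('F')(N) = 0
Mul(Mul(h, Add(Function('o')(6), 1)), Add(Function('F')(-5), -2)) = Mul(Mul(-3, Add(Add(-6, Mul(Rational(1, 9), 6)), 1)), Add(0, -2)) = Mul(Mul(-3, Add(Add(-6, Rational(2, 3)), 1)), -2) = Mul(Mul(-3, Add(Rational(-16, 3), 1)), -2) = Mul(Mul(-3, Rational(-13, 3)), -2) = Mul(13, -2) = -26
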